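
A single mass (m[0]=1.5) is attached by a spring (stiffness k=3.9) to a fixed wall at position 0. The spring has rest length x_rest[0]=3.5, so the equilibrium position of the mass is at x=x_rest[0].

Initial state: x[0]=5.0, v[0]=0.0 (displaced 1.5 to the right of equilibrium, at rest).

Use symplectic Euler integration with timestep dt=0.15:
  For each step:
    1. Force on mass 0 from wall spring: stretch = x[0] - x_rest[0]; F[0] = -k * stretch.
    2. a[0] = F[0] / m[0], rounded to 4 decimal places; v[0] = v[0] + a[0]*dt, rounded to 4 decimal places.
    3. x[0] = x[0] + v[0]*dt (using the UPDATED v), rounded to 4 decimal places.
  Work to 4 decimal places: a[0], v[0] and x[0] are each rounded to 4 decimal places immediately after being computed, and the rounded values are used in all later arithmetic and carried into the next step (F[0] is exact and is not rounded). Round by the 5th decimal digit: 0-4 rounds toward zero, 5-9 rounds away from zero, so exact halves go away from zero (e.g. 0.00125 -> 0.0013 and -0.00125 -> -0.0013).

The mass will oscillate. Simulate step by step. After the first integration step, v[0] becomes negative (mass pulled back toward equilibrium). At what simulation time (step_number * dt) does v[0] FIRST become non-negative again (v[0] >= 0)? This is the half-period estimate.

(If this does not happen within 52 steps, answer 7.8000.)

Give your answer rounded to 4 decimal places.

Answer: 1.9500

Derivation:
Step 0: x=[5.0000] v=[0.0000]
Step 1: x=[4.9123] v=[-0.5850]
Step 2: x=[4.7419] v=[-1.1358]
Step 3: x=[4.4989] v=[-1.6201]
Step 4: x=[4.1974] v=[-2.0097]
Step 5: x=[3.8551] v=[-2.2817]
Step 6: x=[3.4921] v=[-2.4202]
Step 7: x=[3.1295] v=[-2.4171]
Step 8: x=[2.7886] v=[-2.2726]
Step 9: x=[2.4893] v=[-1.9952]
Step 10: x=[2.2492] v=[-1.6010]
Step 11: x=[2.0822] v=[-1.1132]
Step 12: x=[1.9982] v=[-0.5603]
Step 13: x=[2.0020] v=[0.0254]
First v>=0 after going negative at step 13, time=1.9500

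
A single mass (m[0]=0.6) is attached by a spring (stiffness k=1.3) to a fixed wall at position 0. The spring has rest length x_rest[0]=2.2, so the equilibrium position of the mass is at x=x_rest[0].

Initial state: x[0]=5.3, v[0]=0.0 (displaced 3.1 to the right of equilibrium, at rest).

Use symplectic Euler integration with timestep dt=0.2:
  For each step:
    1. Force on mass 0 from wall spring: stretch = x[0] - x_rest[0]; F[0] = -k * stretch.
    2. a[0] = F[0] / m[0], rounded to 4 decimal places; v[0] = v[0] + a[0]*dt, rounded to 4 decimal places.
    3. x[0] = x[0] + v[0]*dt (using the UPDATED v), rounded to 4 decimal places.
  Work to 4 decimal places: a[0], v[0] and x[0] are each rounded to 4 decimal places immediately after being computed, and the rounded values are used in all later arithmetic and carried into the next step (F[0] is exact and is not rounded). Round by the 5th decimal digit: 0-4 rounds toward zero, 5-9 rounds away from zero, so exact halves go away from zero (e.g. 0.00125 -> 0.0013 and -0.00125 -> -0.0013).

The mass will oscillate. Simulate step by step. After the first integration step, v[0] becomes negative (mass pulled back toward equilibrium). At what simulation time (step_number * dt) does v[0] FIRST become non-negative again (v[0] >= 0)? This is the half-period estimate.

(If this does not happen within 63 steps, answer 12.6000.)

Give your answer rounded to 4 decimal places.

Step 0: x=[5.3000] v=[0.0000]
Step 1: x=[5.0313] v=[-1.3433]
Step 2: x=[4.5173] v=[-2.5702]
Step 3: x=[3.8024] v=[-3.5744]
Step 4: x=[2.9486] v=[-4.2688]
Step 5: x=[2.0300] v=[-4.5932]
Step 6: x=[1.1261] v=[-4.5195]
Step 7: x=[0.3153] v=[-4.0541]
Step 8: x=[-0.3322] v=[-3.2374]
Step 9: x=[-0.7602] v=[-2.1401]
Step 10: x=[-0.9317] v=[-0.8573]
Step 11: x=[-0.8317] v=[0.4998]
First v>=0 after going negative at step 11, time=2.2000

Answer: 2.2000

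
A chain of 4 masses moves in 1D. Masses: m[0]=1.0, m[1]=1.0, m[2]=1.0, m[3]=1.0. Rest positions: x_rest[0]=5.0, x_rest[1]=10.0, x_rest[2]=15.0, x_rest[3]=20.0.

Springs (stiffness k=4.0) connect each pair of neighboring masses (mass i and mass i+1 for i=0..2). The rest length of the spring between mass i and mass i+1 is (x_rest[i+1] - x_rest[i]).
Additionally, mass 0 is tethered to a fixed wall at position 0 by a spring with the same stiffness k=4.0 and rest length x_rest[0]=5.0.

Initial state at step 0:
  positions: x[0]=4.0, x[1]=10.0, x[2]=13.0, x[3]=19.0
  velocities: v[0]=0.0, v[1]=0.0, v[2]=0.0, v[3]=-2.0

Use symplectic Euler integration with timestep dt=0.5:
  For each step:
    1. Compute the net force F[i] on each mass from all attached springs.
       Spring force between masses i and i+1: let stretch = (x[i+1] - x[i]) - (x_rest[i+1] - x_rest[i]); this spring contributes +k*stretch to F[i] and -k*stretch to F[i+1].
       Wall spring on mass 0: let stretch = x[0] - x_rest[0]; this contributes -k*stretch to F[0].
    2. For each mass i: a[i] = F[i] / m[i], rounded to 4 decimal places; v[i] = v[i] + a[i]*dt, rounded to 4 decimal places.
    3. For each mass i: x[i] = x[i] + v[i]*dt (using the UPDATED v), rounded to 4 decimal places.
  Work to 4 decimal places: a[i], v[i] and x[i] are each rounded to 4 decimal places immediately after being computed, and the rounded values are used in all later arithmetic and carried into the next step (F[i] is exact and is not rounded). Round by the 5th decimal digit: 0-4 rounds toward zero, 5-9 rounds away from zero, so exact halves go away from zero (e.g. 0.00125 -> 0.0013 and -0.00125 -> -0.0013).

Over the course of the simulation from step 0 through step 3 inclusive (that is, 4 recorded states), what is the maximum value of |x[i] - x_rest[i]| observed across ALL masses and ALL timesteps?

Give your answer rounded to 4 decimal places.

Step 0: x=[4.0000 10.0000 13.0000 19.0000] v=[0.0000 0.0000 0.0000 -2.0000]
Step 1: x=[6.0000 7.0000 16.0000 17.0000] v=[4.0000 -6.0000 6.0000 -4.0000]
Step 2: x=[3.0000 12.0000 11.0000 19.0000] v=[-6.0000 10.0000 -10.0000 4.0000]
Step 3: x=[6.0000 7.0000 15.0000 18.0000] v=[6.0000 -10.0000 8.0000 -2.0000]
Max displacement = 4.0000

Answer: 4.0000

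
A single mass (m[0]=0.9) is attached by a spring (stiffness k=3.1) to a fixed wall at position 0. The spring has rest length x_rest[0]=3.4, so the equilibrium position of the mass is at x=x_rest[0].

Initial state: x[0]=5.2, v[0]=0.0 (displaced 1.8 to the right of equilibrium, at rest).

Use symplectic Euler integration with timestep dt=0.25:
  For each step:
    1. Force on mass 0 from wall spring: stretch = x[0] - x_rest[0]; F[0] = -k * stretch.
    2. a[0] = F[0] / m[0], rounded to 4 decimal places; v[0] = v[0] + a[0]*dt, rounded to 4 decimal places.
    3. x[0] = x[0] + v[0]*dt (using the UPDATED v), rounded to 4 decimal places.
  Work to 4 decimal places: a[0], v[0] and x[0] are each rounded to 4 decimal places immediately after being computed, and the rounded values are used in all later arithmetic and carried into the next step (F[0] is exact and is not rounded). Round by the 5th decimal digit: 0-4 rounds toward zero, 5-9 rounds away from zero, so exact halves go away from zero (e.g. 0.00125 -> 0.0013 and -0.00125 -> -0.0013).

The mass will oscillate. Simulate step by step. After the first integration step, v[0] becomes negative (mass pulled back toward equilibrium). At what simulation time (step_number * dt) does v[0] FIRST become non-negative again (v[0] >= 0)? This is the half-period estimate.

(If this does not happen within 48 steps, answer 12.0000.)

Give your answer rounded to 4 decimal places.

Answer: 1.7500

Derivation:
Step 0: x=[5.2000] v=[0.0000]
Step 1: x=[4.8125] v=[-1.5500]
Step 2: x=[4.1209] v=[-2.7663]
Step 3: x=[3.2741] v=[-3.3871]
Step 4: x=[2.4544] v=[-3.2787]
Step 5: x=[1.8383] v=[-2.4644]
Step 6: x=[1.5584] v=[-1.1196]
Step 7: x=[1.6750] v=[0.4662]
First v>=0 after going negative at step 7, time=1.7500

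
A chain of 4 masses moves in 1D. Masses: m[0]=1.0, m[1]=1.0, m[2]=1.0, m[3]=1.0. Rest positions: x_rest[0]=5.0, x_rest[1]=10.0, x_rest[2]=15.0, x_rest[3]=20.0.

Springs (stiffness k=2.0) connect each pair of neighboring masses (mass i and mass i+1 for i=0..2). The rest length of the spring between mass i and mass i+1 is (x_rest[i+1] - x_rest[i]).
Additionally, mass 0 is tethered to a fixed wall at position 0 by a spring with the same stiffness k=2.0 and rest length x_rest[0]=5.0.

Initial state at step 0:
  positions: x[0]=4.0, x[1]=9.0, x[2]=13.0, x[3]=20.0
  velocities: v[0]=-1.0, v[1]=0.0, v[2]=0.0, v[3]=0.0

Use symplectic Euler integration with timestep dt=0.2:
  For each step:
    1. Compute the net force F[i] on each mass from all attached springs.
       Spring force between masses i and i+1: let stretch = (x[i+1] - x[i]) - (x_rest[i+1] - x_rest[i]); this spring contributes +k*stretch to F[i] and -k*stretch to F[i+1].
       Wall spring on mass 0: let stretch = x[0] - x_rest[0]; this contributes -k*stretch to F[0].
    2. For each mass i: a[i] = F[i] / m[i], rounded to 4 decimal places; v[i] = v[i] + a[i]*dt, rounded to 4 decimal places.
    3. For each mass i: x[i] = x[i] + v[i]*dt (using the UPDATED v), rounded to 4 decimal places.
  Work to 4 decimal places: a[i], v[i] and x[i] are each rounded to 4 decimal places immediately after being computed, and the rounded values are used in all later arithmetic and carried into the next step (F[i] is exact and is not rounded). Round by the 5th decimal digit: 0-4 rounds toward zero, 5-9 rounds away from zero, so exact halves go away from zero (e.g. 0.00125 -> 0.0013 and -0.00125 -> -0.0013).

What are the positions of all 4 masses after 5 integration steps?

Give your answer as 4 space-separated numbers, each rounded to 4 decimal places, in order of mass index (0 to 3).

Step 0: x=[4.0000 9.0000 13.0000 20.0000] v=[-1.0000 0.0000 0.0000 0.0000]
Step 1: x=[3.8800 8.9200 13.2400 19.8400] v=[-0.6000 -0.4000 1.2000 -0.8000]
Step 2: x=[3.8528 8.7824 13.6624 19.5520] v=[-0.1360 -0.6880 2.1120 -1.4400]
Step 3: x=[3.9117 8.6408 14.1656 19.1928] v=[0.2947 -0.7078 2.5158 -1.7958]
Step 4: x=[4.0360 8.5629 14.6290 18.8315] v=[0.6217 -0.3895 2.3168 -1.8067]
Step 5: x=[4.1996 8.6081 14.9433 18.5340] v=[0.8181 0.2262 1.5714 -1.4877]

Answer: 4.1996 8.6081 14.9433 18.5340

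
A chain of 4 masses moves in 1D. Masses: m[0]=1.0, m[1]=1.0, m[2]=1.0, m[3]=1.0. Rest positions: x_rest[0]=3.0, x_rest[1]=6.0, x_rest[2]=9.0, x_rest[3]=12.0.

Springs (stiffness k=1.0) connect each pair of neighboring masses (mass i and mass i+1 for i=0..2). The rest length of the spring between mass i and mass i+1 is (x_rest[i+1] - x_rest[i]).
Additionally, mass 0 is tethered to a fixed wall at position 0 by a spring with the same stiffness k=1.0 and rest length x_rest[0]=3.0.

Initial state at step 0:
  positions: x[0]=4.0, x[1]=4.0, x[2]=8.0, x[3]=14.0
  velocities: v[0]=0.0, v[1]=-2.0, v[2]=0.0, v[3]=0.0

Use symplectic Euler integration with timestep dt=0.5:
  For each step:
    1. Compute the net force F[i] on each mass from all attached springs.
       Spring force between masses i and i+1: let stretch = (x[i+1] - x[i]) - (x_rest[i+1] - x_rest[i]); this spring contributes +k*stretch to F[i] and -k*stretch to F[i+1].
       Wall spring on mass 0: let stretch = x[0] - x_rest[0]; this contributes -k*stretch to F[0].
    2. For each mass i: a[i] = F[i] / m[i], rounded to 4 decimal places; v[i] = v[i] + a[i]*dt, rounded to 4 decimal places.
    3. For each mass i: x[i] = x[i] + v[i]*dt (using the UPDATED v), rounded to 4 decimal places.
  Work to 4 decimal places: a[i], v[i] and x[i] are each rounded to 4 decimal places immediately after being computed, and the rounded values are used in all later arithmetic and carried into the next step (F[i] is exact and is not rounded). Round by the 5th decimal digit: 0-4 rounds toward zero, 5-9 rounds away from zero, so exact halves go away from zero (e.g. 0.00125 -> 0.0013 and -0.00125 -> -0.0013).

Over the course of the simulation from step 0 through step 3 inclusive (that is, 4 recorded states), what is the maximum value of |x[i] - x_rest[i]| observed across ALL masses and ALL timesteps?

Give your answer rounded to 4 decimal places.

Answer: 2.5312

Derivation:
Step 0: x=[4.0000 4.0000 8.0000 14.0000] v=[0.0000 -2.0000 0.0000 0.0000]
Step 1: x=[3.0000 4.0000 8.5000 13.2500] v=[-2.0000 0.0000 1.0000 -1.5000]
Step 2: x=[1.5000 4.8750 9.0625 12.0625] v=[-3.0000 1.7500 1.1250 -2.3750]
Step 3: x=[0.4688 5.9532 9.3282 10.8750] v=[-2.0625 2.1563 0.5313 -2.3750]
Max displacement = 2.5312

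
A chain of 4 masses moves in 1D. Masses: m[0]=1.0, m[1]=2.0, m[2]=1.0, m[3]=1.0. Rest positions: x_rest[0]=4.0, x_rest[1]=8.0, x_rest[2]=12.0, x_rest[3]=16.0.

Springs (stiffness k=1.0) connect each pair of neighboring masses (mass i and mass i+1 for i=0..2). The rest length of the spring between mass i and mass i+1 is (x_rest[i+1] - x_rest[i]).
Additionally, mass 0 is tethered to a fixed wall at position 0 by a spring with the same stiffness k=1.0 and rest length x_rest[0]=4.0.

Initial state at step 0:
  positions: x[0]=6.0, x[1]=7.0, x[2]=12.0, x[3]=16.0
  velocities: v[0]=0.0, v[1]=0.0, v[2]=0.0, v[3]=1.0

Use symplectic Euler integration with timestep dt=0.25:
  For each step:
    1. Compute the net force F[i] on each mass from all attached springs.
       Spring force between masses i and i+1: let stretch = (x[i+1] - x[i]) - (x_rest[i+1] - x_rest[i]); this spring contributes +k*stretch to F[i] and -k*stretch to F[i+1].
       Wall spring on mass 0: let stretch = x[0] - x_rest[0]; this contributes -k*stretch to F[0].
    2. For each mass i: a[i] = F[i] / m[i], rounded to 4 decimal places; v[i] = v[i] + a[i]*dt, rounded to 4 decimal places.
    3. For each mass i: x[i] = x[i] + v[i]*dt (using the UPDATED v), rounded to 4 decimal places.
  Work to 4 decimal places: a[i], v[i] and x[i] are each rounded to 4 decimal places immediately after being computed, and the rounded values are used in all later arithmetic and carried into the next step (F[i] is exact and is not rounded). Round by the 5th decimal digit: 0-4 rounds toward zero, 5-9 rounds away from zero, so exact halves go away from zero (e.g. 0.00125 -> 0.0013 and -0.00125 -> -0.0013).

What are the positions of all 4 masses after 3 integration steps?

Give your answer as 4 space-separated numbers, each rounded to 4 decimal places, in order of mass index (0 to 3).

Answer: 4.3523 7.6561 11.7593 16.6712

Derivation:
Step 0: x=[6.0000 7.0000 12.0000 16.0000] v=[0.0000 0.0000 0.0000 1.0000]
Step 1: x=[5.6875 7.1250 11.9375 16.2500] v=[-1.2500 0.5000 -0.2500 1.0000]
Step 2: x=[5.1094 7.3555 11.8438 16.4805] v=[-2.3125 0.9219 -0.3750 0.9219]
Step 3: x=[4.3523 7.6561 11.7593 16.6712] v=[-3.0283 1.2022 -0.3379 0.7627]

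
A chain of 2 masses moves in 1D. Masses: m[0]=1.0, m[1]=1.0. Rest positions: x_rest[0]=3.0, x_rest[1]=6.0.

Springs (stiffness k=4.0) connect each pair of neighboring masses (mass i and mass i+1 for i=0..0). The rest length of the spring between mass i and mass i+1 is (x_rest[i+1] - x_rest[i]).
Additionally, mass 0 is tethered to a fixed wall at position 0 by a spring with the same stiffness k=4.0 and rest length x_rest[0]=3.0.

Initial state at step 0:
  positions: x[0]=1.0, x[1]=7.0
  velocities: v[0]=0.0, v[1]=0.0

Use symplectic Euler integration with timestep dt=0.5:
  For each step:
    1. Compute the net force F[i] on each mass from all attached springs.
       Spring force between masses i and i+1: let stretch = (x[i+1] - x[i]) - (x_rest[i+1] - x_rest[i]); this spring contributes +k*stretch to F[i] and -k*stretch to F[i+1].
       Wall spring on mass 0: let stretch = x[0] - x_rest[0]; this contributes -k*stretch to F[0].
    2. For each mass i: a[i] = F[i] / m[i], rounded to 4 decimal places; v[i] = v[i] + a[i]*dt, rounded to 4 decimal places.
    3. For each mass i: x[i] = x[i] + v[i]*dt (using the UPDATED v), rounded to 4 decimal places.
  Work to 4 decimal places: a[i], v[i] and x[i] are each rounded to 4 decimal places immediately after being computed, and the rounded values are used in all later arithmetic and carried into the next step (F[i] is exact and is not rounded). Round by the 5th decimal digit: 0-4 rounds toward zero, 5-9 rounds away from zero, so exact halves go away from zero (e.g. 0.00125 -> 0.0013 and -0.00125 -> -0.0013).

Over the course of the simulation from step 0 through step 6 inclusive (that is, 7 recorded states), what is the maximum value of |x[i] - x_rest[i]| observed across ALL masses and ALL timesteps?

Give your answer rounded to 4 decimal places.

Answer: 3.0000

Derivation:
Step 0: x=[1.0000 7.0000] v=[0.0000 0.0000]
Step 1: x=[6.0000 4.0000] v=[10.0000 -6.0000]
Step 2: x=[3.0000 6.0000] v=[-6.0000 4.0000]
Step 3: x=[0.0000 8.0000] v=[-6.0000 4.0000]
Step 4: x=[5.0000 5.0000] v=[10.0000 -6.0000]
Step 5: x=[5.0000 5.0000] v=[0.0000 0.0000]
Step 6: x=[0.0000 8.0000] v=[-10.0000 6.0000]
Max displacement = 3.0000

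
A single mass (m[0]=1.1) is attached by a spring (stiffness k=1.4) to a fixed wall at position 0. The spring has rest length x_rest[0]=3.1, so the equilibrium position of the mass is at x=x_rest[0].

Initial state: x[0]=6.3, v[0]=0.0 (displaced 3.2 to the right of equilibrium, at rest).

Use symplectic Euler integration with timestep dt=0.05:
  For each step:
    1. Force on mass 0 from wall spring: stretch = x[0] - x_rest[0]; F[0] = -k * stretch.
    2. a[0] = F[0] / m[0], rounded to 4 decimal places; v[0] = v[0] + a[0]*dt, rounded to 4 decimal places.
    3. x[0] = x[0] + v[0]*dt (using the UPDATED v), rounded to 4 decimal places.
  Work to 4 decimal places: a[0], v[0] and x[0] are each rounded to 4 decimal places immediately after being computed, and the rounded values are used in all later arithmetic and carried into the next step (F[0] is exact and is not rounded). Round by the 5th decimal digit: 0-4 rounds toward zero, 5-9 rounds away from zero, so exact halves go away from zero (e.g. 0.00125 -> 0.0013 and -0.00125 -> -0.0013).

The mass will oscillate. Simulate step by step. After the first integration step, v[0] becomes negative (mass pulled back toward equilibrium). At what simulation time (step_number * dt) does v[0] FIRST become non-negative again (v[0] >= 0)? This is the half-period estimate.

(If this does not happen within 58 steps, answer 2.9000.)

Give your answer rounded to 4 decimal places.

Step 0: x=[6.3000] v=[0.0000]
Step 1: x=[6.2898] v=[-0.2036]
Step 2: x=[6.2695] v=[-0.4066]
Step 3: x=[6.2391] v=[-0.6083]
Step 4: x=[6.1987] v=[-0.8081]
Step 5: x=[6.1484] v=[-1.0053]
Step 6: x=[6.0884] v=[-1.1993]
Step 7: x=[6.0189] v=[-1.3895]
Step 8: x=[5.9401] v=[-1.5753]
Step 9: x=[5.8523] v=[-1.7560]
Step 10: x=[5.7557] v=[-1.9311]
Step 11: x=[5.6507] v=[-2.1001]
Step 12: x=[5.5376] v=[-2.2624]
Step 13: x=[5.4167] v=[-2.4175]
Step 14: x=[5.2885] v=[-2.5649]
Step 15: x=[5.1533] v=[-2.7042]
Step 16: x=[5.0116] v=[-2.8349]
Step 17: x=[4.8638] v=[-2.9565]
Step 18: x=[4.7104] v=[-3.0687]
Step 19: x=[4.5518] v=[-3.1712]
Step 20: x=[4.3886] v=[-3.2636]
Step 21: x=[4.2213] v=[-3.3456]
Step 22: x=[4.0505] v=[-3.4170]
Step 23: x=[3.8766] v=[-3.4775]
Step 24: x=[3.7003] v=[-3.5269]
Step 25: x=[3.5220] v=[-3.5651]
Step 26: x=[3.3424] v=[-3.5920]
Step 27: x=[3.1620] v=[-3.6074]
Step 28: x=[2.9814] v=[-3.6113]
Step 29: x=[2.8012] v=[-3.6038]
Step 30: x=[2.6220] v=[-3.5848]
Step 31: x=[2.4443] v=[-3.5544]
Step 32: x=[2.2687] v=[-3.5127]
Step 33: x=[2.0957] v=[-3.4598]
Step 34: x=[1.9259] v=[-3.3959]
Step 35: x=[1.7598] v=[-3.3212]
Step 36: x=[1.5980] v=[-3.2359]
Step 37: x=[1.4410] v=[-3.1403]
Step 38: x=[1.2893] v=[-3.0347]
Step 39: x=[1.1433] v=[-2.9195]
Step 40: x=[1.0036] v=[-2.7950]
Step 41: x=[0.8705] v=[-2.6616]
Step 42: x=[0.7445] v=[-2.5197]
Step 43: x=[0.6260] v=[-2.3698]
Step 44: x=[0.5154] v=[-2.2124]
Step 45: x=[0.4130] v=[-2.0479]
Step 46: x=[0.3192] v=[-1.8769]
Step 47: x=[0.2342] v=[-1.6999]
Step 48: x=[0.1583] v=[-1.5175]
Step 49: x=[0.0918] v=[-1.3303]
Step 50: x=[0.0349] v=[-1.1389]
Step 51: x=[-0.0123] v=[-0.9439]
Step 52: x=[-0.0496] v=[-0.7458]
Step 53: x=[-0.0769] v=[-0.5454]
Step 54: x=[-0.0941] v=[-0.3432]
Step 55: x=[-0.1011] v=[-0.1399]
Step 56: x=[-0.0979] v=[0.0638]
First v>=0 after going negative at step 56, time=2.8000

Answer: 2.8000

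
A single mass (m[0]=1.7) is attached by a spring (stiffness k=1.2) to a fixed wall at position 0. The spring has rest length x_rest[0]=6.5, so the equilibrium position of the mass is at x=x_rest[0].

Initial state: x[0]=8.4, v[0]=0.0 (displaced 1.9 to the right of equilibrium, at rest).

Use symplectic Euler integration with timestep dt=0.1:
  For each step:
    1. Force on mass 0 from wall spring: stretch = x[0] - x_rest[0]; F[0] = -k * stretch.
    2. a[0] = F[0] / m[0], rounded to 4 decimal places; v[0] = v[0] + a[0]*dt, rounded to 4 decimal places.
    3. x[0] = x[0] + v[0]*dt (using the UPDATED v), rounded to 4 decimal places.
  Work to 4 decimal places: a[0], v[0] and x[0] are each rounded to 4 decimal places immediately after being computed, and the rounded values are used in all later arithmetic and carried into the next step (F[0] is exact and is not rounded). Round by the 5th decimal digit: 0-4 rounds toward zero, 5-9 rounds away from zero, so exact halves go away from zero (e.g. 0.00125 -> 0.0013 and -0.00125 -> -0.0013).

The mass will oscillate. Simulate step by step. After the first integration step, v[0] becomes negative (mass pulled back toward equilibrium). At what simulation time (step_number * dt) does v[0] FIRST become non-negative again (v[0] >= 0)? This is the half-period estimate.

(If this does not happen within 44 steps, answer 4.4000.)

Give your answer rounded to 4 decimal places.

Step 0: x=[8.4000] v=[0.0000]
Step 1: x=[8.3866] v=[-0.1341]
Step 2: x=[8.3599] v=[-0.2673]
Step 3: x=[8.3200] v=[-0.3986]
Step 4: x=[8.2673] v=[-0.5271]
Step 5: x=[8.2021] v=[-0.6519]
Step 6: x=[8.1249] v=[-0.7721]
Step 7: x=[8.0362] v=[-0.8868]
Step 8: x=[7.9367] v=[-0.9952]
Step 9: x=[7.8270] v=[-1.0966]
Step 10: x=[7.7080] v=[-1.1903]
Step 11: x=[7.5804] v=[-1.2756]
Step 12: x=[7.4452] v=[-1.3519]
Step 13: x=[7.3033] v=[-1.4186]
Step 14: x=[7.1558] v=[-1.4753]
Step 15: x=[7.0036] v=[-1.5216]
Step 16: x=[6.8479] v=[-1.5572]
Step 17: x=[6.6897] v=[-1.5818]
Step 18: x=[6.5302] v=[-1.5952]
Step 19: x=[6.3705] v=[-1.5973]
Step 20: x=[6.2117] v=[-1.5882]
Step 21: x=[6.0549] v=[-1.5679]
Step 22: x=[5.9013] v=[-1.5365]
Step 23: x=[5.7519] v=[-1.4942]
Step 24: x=[5.6078] v=[-1.4414]
Step 25: x=[5.4700] v=[-1.3784]
Step 26: x=[5.3394] v=[-1.3057]
Step 27: x=[5.2170] v=[-1.2238]
Step 28: x=[5.1037] v=[-1.1332]
Step 29: x=[5.0002] v=[-1.0346]
Step 30: x=[4.9073] v=[-0.9287]
Step 31: x=[4.8257] v=[-0.8163]
Step 32: x=[4.7559] v=[-0.6981]
Step 33: x=[4.6984] v=[-0.5750]
Step 34: x=[4.6536] v=[-0.4478]
Step 35: x=[4.6219] v=[-0.3175]
Step 36: x=[4.6034] v=[-0.1849]
Step 37: x=[4.5983] v=[-0.0510]
Step 38: x=[4.6066] v=[0.0832]
First v>=0 after going negative at step 38, time=3.8000

Answer: 3.8000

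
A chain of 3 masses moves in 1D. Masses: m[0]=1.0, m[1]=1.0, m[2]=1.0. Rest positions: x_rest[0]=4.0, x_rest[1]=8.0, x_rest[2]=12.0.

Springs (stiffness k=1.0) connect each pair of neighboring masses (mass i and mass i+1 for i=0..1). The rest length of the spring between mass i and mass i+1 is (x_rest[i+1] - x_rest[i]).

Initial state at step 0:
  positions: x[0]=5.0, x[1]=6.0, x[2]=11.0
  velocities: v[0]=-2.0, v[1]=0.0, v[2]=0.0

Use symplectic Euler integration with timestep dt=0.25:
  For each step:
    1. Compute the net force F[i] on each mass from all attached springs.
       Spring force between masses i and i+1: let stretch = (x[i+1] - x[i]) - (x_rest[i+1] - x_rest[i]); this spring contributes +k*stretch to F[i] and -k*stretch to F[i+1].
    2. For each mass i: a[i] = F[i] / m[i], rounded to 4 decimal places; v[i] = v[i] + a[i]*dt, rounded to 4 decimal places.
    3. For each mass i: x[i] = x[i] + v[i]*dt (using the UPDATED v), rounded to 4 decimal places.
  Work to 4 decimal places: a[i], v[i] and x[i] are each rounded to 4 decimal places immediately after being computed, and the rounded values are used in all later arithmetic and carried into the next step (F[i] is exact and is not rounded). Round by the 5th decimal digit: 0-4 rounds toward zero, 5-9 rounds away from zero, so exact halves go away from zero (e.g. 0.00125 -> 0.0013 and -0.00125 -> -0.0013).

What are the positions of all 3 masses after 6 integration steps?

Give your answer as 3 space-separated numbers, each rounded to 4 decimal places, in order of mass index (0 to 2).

Step 0: x=[5.0000 6.0000 11.0000] v=[-2.0000 0.0000 0.0000]
Step 1: x=[4.3125 6.2500 10.9375] v=[-2.7500 1.0000 -0.2500]
Step 2: x=[3.4961 6.6719 10.8320] v=[-3.2656 1.6875 -0.4219]
Step 3: x=[2.6282 7.1553 10.7165] v=[-3.4717 1.9336 -0.4619]
Step 4: x=[1.7932 7.5783 10.6285] v=[-3.3399 1.6921 -0.3522]
Step 5: x=[1.0698 7.8304 10.5998] v=[-2.8936 1.0084 -0.1148]
Step 6: x=[0.5189 7.8331 10.6480] v=[-2.2035 0.0106 0.1929]

Answer: 0.5189 7.8331 10.6480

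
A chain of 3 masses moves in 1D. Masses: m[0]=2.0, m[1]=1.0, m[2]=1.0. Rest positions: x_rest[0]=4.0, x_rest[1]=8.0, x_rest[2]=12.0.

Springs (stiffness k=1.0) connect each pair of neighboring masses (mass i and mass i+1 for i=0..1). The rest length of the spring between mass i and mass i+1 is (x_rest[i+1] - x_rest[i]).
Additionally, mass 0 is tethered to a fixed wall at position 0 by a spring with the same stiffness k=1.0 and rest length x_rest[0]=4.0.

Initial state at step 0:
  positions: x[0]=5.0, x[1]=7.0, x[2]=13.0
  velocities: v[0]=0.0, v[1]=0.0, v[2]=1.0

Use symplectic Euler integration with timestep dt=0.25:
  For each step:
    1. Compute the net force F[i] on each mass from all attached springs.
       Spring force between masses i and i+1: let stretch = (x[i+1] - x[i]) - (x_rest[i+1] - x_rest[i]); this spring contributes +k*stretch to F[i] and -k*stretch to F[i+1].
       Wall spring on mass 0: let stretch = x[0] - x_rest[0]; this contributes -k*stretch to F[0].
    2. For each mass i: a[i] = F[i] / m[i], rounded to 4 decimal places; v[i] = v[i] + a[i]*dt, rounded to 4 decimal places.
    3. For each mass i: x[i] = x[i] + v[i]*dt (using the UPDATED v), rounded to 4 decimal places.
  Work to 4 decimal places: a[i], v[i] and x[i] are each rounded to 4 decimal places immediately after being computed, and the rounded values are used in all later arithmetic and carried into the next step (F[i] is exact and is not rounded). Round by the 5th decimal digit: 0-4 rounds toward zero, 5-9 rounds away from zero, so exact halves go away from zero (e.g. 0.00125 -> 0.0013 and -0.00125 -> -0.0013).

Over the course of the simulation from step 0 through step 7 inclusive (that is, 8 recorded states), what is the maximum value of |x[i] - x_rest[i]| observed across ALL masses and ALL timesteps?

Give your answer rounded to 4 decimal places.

Answer: 2.3542

Derivation:
Step 0: x=[5.0000 7.0000 13.0000] v=[0.0000 0.0000 1.0000]
Step 1: x=[4.9063 7.2500 13.1250] v=[-0.3750 1.0000 0.5000]
Step 2: x=[4.7325 7.7207 13.1328] v=[-0.6953 1.8828 0.0313]
Step 3: x=[4.5042 8.3429 13.0524] v=[-0.9134 2.4888 -0.3217]
Step 4: x=[4.2551 9.0195 12.9276] v=[-0.9966 2.7065 -0.4991]
Step 5: x=[4.0219 9.6426 12.8086] v=[-0.9329 2.4924 -0.4761]
Step 6: x=[3.8386 10.1123 12.7417] v=[-0.7331 1.8787 -0.2676]
Step 7: x=[3.7314 10.3542 12.7605] v=[-0.4287 0.9676 0.0751]
Max displacement = 2.3542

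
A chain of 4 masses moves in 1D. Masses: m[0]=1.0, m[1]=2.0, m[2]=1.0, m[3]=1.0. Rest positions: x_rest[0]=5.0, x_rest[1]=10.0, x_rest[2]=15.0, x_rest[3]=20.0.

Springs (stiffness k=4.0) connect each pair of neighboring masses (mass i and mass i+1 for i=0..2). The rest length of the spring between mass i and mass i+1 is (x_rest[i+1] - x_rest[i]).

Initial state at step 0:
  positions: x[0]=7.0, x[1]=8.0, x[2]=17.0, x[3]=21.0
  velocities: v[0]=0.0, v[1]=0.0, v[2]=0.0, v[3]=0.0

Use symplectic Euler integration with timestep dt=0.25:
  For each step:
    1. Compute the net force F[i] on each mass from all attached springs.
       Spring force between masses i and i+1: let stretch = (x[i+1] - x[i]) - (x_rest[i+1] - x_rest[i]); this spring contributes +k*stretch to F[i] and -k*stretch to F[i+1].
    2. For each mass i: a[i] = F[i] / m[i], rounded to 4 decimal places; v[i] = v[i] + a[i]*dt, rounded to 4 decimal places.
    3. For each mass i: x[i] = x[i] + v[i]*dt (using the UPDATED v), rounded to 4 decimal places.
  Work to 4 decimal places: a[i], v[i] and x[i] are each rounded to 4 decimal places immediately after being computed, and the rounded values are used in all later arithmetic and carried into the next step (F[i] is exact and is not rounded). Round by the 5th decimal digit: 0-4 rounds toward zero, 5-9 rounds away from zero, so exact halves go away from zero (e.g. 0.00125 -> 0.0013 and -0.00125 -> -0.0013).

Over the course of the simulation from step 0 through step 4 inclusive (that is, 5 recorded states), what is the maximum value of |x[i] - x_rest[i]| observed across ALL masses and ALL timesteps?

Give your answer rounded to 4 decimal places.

Answer: 2.1621

Derivation:
Step 0: x=[7.0000 8.0000 17.0000 21.0000] v=[0.0000 0.0000 0.0000 0.0000]
Step 1: x=[6.0000 9.0000 15.7500 21.2500] v=[-4.0000 4.0000 -5.0000 1.0000]
Step 2: x=[4.5000 10.4688 14.1875 21.3750] v=[-6.0000 5.8750 -6.2500 0.5000]
Step 3: x=[3.2422 11.6563 13.4922 20.9531] v=[-5.0312 4.7500 -2.7812 -1.6875]
Step 4: x=[2.8379 12.0215 14.2032 19.9160] v=[-1.6171 1.4609 2.8438 -4.1484]
Max displacement = 2.1621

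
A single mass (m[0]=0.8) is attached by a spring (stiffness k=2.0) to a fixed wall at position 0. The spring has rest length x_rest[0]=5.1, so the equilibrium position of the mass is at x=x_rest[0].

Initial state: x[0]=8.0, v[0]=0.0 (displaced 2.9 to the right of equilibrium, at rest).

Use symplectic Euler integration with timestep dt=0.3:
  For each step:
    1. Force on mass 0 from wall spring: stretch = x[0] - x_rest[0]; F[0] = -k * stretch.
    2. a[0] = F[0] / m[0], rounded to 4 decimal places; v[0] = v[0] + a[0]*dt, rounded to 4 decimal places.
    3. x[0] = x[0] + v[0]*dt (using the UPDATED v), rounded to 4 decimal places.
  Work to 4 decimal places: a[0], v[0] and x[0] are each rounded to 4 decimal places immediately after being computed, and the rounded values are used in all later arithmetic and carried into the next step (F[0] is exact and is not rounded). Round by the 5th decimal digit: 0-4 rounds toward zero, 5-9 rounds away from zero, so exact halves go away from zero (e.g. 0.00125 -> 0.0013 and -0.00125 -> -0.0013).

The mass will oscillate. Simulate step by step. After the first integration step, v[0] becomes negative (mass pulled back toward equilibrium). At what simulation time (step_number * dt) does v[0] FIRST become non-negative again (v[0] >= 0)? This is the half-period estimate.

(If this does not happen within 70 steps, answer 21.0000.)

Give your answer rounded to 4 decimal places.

Answer: 2.1000

Derivation:
Step 0: x=[8.0000] v=[0.0000]
Step 1: x=[7.3475] v=[-2.1750]
Step 2: x=[6.1893] v=[-3.8606]
Step 3: x=[4.7860] v=[-4.6776]
Step 4: x=[3.4534] v=[-4.4421]
Step 5: x=[2.4912] v=[-3.2072]
Step 6: x=[2.1160] v=[-1.2506]
Step 7: x=[2.4122] v=[0.9874]
First v>=0 after going negative at step 7, time=2.1000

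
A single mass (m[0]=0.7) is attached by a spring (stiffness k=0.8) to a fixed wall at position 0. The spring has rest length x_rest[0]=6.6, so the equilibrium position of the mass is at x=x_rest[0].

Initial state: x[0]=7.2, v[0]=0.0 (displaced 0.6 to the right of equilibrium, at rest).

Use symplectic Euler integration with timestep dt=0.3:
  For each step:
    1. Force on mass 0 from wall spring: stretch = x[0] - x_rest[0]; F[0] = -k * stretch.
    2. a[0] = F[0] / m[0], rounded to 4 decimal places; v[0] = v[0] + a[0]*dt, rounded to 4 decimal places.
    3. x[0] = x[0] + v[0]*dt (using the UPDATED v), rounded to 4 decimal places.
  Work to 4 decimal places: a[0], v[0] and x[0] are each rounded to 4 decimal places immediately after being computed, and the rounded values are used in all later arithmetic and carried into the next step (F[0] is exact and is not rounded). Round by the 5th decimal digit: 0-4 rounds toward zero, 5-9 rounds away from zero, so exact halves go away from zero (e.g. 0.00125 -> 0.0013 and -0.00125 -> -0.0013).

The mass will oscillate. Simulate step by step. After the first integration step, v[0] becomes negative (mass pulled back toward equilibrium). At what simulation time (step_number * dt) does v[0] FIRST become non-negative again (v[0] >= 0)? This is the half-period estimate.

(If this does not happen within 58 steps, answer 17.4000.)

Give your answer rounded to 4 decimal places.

Answer: 3.0000

Derivation:
Step 0: x=[7.2000] v=[0.0000]
Step 1: x=[7.1383] v=[-0.2057]
Step 2: x=[7.0212] v=[-0.3903]
Step 3: x=[6.8608] v=[-0.5347]
Step 4: x=[6.6736] v=[-0.6241]
Step 5: x=[6.4788] v=[-0.6493]
Step 6: x=[6.2965] v=[-0.6078]
Step 7: x=[6.1454] v=[-0.5037]
Step 8: x=[6.0410] v=[-0.3479]
Step 9: x=[5.9941] v=[-0.1562]
Step 10: x=[6.0096] v=[0.0516]
First v>=0 after going negative at step 10, time=3.0000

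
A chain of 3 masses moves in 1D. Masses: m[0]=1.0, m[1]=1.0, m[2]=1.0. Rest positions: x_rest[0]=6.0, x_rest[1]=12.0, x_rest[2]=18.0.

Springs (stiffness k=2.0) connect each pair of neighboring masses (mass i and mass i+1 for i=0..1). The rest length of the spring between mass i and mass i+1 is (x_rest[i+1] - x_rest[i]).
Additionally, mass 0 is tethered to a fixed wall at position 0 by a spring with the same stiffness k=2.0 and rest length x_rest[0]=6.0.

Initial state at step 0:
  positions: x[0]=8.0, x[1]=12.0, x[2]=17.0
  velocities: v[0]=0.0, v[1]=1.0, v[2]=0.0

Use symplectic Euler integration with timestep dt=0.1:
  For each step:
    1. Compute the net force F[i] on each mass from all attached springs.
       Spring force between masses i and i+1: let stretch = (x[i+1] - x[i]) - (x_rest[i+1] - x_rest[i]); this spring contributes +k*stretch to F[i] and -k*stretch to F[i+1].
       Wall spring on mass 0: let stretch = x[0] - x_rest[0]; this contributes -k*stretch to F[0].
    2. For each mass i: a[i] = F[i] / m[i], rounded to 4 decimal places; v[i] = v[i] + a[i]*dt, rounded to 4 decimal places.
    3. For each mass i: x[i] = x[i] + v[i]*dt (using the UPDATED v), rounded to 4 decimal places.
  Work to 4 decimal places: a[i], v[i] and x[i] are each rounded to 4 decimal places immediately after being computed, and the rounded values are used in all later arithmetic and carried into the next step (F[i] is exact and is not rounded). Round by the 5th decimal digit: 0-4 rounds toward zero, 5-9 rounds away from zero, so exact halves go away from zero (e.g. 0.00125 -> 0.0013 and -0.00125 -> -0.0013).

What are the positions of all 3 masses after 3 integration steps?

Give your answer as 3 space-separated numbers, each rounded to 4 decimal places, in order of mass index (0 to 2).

Step 0: x=[8.0000 12.0000 17.0000] v=[0.0000 1.0000 0.0000]
Step 1: x=[7.9200 12.1200 17.0200] v=[-0.8000 1.2000 0.2000]
Step 2: x=[7.7656 12.2540 17.0620] v=[-1.5440 1.3400 0.4200]
Step 3: x=[7.5457 12.3944 17.1278] v=[-2.1994 1.4039 0.6584]

Answer: 7.5457 12.3944 17.1278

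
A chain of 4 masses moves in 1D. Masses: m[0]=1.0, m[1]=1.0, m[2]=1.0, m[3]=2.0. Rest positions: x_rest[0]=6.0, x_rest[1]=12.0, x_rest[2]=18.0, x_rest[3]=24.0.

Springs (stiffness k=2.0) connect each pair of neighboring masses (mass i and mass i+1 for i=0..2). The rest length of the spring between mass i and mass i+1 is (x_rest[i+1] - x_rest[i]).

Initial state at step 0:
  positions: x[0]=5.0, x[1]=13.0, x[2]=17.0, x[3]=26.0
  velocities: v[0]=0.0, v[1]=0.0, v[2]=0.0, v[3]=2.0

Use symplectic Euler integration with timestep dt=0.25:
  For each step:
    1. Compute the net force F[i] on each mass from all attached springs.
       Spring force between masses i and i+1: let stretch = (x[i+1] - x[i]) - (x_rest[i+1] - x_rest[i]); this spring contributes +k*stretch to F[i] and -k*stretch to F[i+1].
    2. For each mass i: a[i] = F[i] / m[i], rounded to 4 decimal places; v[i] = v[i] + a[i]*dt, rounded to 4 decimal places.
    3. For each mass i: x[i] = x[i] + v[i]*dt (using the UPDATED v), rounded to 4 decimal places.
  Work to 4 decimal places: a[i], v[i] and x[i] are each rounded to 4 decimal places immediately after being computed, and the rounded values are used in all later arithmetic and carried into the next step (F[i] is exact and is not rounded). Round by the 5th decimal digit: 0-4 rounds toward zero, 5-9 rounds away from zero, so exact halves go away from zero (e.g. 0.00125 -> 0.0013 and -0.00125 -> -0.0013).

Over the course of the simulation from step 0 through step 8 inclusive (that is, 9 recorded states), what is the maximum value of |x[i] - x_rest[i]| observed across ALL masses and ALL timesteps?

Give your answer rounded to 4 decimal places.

Answer: 3.1645

Derivation:
Step 0: x=[5.0000 13.0000 17.0000 26.0000] v=[0.0000 0.0000 0.0000 2.0000]
Step 1: x=[5.2500 12.5000 17.6250 26.3125] v=[1.0000 -2.0000 2.5000 1.2500]
Step 2: x=[5.6563 11.7344 18.6953 26.4570] v=[1.6250 -3.0625 4.2813 0.5781]
Step 3: x=[6.0723 11.0791 19.8657 26.4914] v=[1.6641 -2.6211 4.6817 0.1377]
Step 4: x=[6.3642 10.8963 20.7660 26.4867] v=[1.1675 -0.7312 3.6013 -0.0187]
Step 5: x=[6.4726 11.3807 21.1477 26.4995] v=[0.4336 1.9376 1.5268 0.0511]
Step 6: x=[6.4445 12.4725 20.9775 26.5528] v=[-0.1124 4.3671 -0.6808 0.2132]
Step 7: x=[6.4199 13.8739 20.4411 26.6327] v=[-0.0984 5.6056 -2.1457 0.3194]
Step 8: x=[6.5771 15.1645 19.8577 26.7006] v=[0.6286 5.1622 -2.3335 0.2715]
Max displacement = 3.1645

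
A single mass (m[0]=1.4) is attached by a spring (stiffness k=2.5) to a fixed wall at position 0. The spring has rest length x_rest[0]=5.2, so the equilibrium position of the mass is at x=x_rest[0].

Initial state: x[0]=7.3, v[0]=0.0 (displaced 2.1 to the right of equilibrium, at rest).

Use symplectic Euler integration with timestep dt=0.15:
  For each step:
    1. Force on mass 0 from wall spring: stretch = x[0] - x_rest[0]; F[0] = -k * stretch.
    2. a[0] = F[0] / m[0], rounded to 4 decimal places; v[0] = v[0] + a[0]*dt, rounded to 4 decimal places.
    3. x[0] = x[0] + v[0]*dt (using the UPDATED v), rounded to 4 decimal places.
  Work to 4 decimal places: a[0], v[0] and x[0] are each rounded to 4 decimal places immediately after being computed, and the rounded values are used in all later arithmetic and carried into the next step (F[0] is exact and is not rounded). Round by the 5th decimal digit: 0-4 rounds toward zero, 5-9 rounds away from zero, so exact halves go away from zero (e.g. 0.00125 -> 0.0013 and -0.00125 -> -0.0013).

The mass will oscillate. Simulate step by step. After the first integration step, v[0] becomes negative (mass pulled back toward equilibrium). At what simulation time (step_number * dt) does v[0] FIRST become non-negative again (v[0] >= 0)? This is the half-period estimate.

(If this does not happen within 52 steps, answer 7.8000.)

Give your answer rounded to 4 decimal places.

Answer: 2.4000

Derivation:
Step 0: x=[7.3000] v=[0.0000]
Step 1: x=[7.2156] v=[-0.5625]
Step 2: x=[7.0502] v=[-1.1024]
Step 3: x=[6.8105] v=[-1.5980]
Step 4: x=[6.5061] v=[-2.0294]
Step 5: x=[6.1492] v=[-2.3792]
Step 6: x=[5.7542] v=[-2.6335]
Step 7: x=[5.3369] v=[-2.7819]
Step 8: x=[4.9141] v=[-2.8186]
Step 9: x=[4.5028] v=[-2.7420]
Step 10: x=[4.1195] v=[-2.5553]
Step 11: x=[3.7796] v=[-2.2659]
Step 12: x=[3.4968] v=[-1.8854]
Step 13: x=[3.2824] v=[-1.4292]
Step 14: x=[3.1451] v=[-0.9156]
Step 15: x=[3.0903] v=[-0.3652]
Step 16: x=[3.1203] v=[0.1999]
First v>=0 after going negative at step 16, time=2.4000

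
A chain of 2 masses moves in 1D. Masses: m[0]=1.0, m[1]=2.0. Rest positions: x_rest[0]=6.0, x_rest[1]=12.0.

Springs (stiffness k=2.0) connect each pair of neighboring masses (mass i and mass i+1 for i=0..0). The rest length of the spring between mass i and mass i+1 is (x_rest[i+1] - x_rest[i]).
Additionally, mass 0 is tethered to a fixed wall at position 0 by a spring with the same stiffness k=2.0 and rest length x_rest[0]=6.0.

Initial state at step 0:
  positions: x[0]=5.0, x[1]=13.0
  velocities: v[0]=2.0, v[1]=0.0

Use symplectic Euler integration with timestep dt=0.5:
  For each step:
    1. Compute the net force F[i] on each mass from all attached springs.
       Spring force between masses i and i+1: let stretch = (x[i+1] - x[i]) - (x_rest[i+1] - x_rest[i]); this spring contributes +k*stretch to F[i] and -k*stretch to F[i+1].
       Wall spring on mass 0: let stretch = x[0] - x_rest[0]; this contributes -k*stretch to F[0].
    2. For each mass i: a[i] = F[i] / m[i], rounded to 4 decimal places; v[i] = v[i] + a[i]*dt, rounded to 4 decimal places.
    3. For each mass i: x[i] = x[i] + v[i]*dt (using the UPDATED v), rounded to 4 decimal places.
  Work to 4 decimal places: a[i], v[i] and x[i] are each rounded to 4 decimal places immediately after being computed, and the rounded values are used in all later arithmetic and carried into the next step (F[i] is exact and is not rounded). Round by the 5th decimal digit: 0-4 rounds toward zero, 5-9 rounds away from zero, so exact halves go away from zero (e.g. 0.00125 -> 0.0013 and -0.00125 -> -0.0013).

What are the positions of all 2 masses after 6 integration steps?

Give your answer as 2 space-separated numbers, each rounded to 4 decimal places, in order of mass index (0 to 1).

Answer: 5.8125 12.4297

Derivation:
Step 0: x=[5.0000 13.0000] v=[2.0000 0.0000]
Step 1: x=[7.5000 12.5000] v=[5.0000 -1.0000]
Step 2: x=[8.7500 12.2500] v=[2.5000 -0.5000]
Step 3: x=[7.3750 12.6250] v=[-2.7500 0.7500]
Step 4: x=[4.9375 13.1875] v=[-4.8750 1.1250]
Step 5: x=[4.1563 13.1875] v=[-1.5625 0.0000]
Step 6: x=[5.8125 12.4297] v=[3.3124 -1.5156]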